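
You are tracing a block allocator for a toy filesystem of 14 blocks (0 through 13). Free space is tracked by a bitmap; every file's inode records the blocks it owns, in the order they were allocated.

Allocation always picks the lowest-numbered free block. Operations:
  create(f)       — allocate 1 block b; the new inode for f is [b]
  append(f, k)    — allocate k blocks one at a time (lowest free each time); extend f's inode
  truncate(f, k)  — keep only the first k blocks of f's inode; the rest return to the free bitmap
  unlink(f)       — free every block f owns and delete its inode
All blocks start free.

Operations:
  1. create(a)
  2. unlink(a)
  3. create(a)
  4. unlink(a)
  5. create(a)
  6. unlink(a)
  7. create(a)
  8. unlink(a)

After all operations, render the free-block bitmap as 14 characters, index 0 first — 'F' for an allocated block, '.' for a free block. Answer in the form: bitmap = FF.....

bitmap = ..............

create(a): bitmap=F............. | a=[0]
unlink(a): bitmap=.............. | 
create(a): bitmap=F............. | a=[0]
unlink(a): bitmap=.............. | 
create(a): bitmap=F............. | a=[0]
unlink(a): bitmap=.............. | 
create(a): bitmap=F............. | a=[0]
unlink(a): bitmap=.............. | 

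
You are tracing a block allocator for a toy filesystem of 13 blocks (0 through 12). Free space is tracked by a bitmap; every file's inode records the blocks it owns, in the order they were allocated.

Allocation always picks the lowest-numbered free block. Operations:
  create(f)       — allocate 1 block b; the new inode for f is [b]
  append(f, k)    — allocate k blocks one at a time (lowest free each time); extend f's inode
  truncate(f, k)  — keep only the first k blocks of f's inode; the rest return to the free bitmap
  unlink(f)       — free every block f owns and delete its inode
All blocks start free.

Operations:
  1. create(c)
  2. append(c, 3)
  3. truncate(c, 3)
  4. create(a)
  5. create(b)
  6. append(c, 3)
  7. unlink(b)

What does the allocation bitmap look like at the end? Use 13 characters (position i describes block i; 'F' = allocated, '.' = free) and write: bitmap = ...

  1. create(c)  ⇒  F............  {c→[0]}
  2. append(c, 3)  ⇒  FFFF.........  {c→[0, 1, 2, 3]}
  3. truncate(c, 3)  ⇒  FFF..........  {c→[0, 1, 2]}
  4. create(a)  ⇒  FFFF.........  {a→[3]; c→[0, 1, 2]}
  5. create(b)  ⇒  FFFFF........  {a→[3]; b→[4]; c→[0, 1, 2]}
  6. append(c, 3)  ⇒  FFFFFFFF.....  {a→[3]; b→[4]; c→[0, 1, 2, 5, 6, 7]}
  7. unlink(b)  ⇒  FFFF.FFF.....  {a→[3]; c→[0, 1, 2, 5, 6, 7]}

bitmap = FFFF.FFF.....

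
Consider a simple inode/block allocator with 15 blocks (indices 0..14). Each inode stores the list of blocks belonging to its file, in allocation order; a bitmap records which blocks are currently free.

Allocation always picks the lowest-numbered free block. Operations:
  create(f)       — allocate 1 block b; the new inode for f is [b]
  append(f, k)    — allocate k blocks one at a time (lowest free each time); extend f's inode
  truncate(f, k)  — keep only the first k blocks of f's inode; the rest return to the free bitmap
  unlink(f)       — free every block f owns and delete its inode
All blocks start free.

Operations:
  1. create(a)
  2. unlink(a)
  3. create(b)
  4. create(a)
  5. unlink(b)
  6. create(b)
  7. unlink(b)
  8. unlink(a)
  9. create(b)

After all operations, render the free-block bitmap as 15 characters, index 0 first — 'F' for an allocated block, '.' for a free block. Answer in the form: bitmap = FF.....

after create(a) → a:[0]  free=[F..............]
after unlink(a) →   free=[...............]
after create(b) → b:[0]  free=[F..............]
after create(a) → a:[1], b:[0]  free=[FF.............]
after unlink(b) → a:[1]  free=[.F.............]
after create(b) → a:[1], b:[0]  free=[FF.............]
after unlink(b) → a:[1]  free=[.F.............]
after unlink(a) →   free=[...............]
after create(b) → b:[0]  free=[F..............]

bitmap = F..............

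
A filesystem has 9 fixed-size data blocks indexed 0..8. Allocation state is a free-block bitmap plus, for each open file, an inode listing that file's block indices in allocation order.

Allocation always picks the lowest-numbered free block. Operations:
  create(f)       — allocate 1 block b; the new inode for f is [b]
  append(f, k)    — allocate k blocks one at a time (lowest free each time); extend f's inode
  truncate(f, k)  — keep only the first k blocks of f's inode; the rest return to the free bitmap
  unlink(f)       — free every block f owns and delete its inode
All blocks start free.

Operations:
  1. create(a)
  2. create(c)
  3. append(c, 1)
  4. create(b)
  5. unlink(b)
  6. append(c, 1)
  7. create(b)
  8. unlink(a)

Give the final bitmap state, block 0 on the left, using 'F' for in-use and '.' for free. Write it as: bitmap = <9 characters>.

bitmap = .FFFF....

[1] create(a) — a=0 (map F........)
[2] create(c) — a=0 c=1 (map FF.......)
[3] append(c, 1) — a=0 c=1,2 (map FFF......)
[4] create(b) — a=0 b=3 c=1,2 (map FFFF.....)
[5] unlink(b) — a=0 c=1,2 (map FFF......)
[6] append(c, 1) — a=0 c=1,2,3 (map FFFF.....)
[7] create(b) — a=0 b=4 c=1,2,3 (map FFFFF....)
[8] unlink(a) — b=4 c=1,2,3 (map .FFFF....)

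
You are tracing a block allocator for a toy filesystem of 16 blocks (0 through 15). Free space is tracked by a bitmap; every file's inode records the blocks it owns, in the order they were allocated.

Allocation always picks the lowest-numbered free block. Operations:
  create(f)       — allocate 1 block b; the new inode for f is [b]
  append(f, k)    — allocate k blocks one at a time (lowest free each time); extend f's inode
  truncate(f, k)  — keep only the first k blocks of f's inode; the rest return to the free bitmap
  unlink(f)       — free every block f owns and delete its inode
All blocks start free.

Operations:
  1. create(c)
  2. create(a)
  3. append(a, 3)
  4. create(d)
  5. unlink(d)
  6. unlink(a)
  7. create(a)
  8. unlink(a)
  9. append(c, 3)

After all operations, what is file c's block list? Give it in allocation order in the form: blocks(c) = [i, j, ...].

create(c): bitmap=F............... | c=[0]
create(a): bitmap=FF.............. | a=[1] c=[0]
append(a, 3): bitmap=FFFFF........... | a=[1, 2, 3, 4] c=[0]
create(d): bitmap=FFFFFF.......... | a=[1, 2, 3, 4] c=[0] d=[5]
unlink(d): bitmap=FFFFF........... | a=[1, 2, 3, 4] c=[0]
unlink(a): bitmap=F............... | c=[0]
create(a): bitmap=FF.............. | a=[1] c=[0]
unlink(a): bitmap=F............... | c=[0]
append(c, 3): bitmap=FFFF............ | c=[0, 1, 2, 3]

blocks(c) = [0, 1, 2, 3]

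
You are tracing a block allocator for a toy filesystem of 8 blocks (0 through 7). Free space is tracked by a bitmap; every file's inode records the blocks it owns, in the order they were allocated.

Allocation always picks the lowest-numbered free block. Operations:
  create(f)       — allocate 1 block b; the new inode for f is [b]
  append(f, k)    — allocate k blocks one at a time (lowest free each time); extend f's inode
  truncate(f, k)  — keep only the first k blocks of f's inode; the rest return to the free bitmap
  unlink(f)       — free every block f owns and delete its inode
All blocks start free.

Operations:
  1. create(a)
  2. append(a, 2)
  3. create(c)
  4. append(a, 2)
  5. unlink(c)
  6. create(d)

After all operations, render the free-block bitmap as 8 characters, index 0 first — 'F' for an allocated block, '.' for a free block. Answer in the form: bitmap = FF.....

after create(a) → a:[0]  free=[F.......]
after append(a, 2) → a:[0, 1, 2]  free=[FFF.....]
after create(c) → a:[0, 1, 2], c:[3]  free=[FFFF....]
after append(a, 2) → a:[0, 1, 2, 4, 5], c:[3]  free=[FFFFFF..]
after unlink(c) → a:[0, 1, 2, 4, 5]  free=[FFF.FF..]
after create(d) → a:[0, 1, 2, 4, 5], d:[3]  free=[FFFFFF..]

bitmap = FFFFFF..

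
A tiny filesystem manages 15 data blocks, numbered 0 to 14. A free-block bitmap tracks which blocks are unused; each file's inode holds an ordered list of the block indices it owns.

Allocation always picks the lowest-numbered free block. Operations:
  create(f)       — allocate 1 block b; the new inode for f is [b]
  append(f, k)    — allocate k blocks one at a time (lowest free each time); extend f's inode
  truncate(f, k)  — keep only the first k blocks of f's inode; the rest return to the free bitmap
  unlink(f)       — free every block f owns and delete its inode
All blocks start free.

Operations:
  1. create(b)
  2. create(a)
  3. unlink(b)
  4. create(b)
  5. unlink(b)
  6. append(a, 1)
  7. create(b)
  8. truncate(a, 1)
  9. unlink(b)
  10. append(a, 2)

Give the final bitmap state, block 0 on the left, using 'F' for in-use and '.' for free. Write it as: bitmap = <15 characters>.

bitmap = FFF............

[1] create(b) — b=0 (map F..............)
[2] create(a) — a=1 b=0 (map FF.............)
[3] unlink(b) — a=1 (map .F.............)
[4] create(b) — a=1 b=0 (map FF.............)
[5] unlink(b) — a=1 (map .F.............)
[6] append(a, 1) — a=1,0 (map FF.............)
[7] create(b) — a=1,0 b=2 (map FFF............)
[8] truncate(a, 1) — a=1 b=2 (map .FF............)
[9] unlink(b) — a=1 (map .F.............)
[10] append(a, 2) — a=1,0,2 (map FFF............)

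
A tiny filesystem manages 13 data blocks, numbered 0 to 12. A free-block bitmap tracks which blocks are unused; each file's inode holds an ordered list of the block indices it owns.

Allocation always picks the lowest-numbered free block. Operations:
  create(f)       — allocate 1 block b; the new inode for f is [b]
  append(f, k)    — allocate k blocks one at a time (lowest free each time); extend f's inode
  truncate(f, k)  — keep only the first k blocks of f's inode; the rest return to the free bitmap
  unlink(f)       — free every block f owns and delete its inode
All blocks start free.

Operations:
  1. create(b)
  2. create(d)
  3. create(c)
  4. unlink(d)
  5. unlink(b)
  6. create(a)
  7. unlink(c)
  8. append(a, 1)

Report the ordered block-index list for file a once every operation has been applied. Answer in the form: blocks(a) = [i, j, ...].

create(b): bitmap=F............ | b=[0]
create(d): bitmap=FF........... | b=[0] d=[1]
create(c): bitmap=FFF.......... | b=[0] c=[2] d=[1]
unlink(d): bitmap=F.F.......... | b=[0] c=[2]
unlink(b): bitmap=..F.......... | c=[2]
create(a): bitmap=F.F.......... | a=[0] c=[2]
unlink(c): bitmap=F............ | a=[0]
append(a, 1): bitmap=FF........... | a=[0, 1]

blocks(a) = [0, 1]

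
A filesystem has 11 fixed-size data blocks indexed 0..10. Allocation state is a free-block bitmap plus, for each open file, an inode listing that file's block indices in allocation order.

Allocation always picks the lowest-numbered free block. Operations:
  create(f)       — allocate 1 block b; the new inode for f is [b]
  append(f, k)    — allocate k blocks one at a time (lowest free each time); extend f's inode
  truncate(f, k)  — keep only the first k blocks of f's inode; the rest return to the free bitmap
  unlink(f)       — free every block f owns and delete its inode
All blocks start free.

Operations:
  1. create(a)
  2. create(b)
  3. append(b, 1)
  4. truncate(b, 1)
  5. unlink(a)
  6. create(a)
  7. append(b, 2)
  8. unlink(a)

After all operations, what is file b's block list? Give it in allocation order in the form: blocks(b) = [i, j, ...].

after create(a) → a:[0]  free=[F..........]
after create(b) → a:[0], b:[1]  free=[FF.........]
after append(b, 1) → a:[0], b:[1, 2]  free=[FFF........]
after truncate(b, 1) → a:[0], b:[1]  free=[FF.........]
after unlink(a) → b:[1]  free=[.F.........]
after create(a) → a:[0], b:[1]  free=[FF.........]
after append(b, 2) → a:[0], b:[1, 2, 3]  free=[FFFF.......]
after unlink(a) → b:[1, 2, 3]  free=[.FFF.......]

blocks(b) = [1, 2, 3]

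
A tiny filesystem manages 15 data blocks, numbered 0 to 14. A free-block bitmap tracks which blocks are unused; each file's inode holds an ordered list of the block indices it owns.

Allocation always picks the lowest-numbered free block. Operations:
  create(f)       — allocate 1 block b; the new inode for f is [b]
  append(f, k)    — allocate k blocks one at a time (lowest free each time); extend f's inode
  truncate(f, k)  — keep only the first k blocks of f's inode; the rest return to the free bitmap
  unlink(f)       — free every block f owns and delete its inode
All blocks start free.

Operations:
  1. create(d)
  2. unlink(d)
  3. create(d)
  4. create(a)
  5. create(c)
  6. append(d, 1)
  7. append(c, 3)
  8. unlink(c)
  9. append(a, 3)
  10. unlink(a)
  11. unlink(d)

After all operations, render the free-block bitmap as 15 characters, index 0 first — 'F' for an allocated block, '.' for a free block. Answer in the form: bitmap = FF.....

bitmap = ...............

  1. create(d)  ⇒  F..............  {d→[0]}
  2. unlink(d)  ⇒  ...............  {}
  3. create(d)  ⇒  F..............  {d→[0]}
  4. create(a)  ⇒  FF.............  {a→[1]; d→[0]}
  5. create(c)  ⇒  FFF............  {a→[1]; c→[2]; d→[0]}
  6. append(d, 1)  ⇒  FFFF...........  {a→[1]; c→[2]; d→[0, 3]}
  7. append(c, 3)  ⇒  FFFFFFF........  {a→[1]; c→[2, 4, 5, 6]; d→[0, 3]}
  8. unlink(c)  ⇒  FF.F...........  {a→[1]; d→[0, 3]}
  9. append(a, 3)  ⇒  FFFFFF.........  {a→[1, 2, 4, 5]; d→[0, 3]}
  10. unlink(a)  ⇒  F..F...........  {d→[0, 3]}
  11. unlink(d)  ⇒  ...............  {}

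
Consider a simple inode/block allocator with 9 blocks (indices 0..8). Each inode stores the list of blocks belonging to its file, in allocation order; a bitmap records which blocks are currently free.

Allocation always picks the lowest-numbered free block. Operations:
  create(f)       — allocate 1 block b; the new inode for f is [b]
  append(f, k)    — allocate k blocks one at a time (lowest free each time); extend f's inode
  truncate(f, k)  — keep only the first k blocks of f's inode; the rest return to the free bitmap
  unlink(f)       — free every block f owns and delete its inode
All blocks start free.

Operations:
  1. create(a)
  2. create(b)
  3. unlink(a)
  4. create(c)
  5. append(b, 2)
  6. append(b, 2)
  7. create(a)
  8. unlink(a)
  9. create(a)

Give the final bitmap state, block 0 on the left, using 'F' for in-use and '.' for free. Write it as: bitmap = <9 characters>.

bitmap = FFFFFFF..

[1] create(a) — a=0 (map F........)
[2] create(b) — a=0 b=1 (map FF.......)
[3] unlink(a) — b=1 (map .F.......)
[4] create(c) — b=1 c=0 (map FF.......)
[5] append(b, 2) — b=1,2,3 c=0 (map FFFF.....)
[6] append(b, 2) — b=1,2,3,4,5 c=0 (map FFFFFF...)
[7] create(a) — a=6 b=1,2,3,4,5 c=0 (map FFFFFFF..)
[8] unlink(a) — b=1,2,3,4,5 c=0 (map FFFFFF...)
[9] create(a) — a=6 b=1,2,3,4,5 c=0 (map FFFFFFF..)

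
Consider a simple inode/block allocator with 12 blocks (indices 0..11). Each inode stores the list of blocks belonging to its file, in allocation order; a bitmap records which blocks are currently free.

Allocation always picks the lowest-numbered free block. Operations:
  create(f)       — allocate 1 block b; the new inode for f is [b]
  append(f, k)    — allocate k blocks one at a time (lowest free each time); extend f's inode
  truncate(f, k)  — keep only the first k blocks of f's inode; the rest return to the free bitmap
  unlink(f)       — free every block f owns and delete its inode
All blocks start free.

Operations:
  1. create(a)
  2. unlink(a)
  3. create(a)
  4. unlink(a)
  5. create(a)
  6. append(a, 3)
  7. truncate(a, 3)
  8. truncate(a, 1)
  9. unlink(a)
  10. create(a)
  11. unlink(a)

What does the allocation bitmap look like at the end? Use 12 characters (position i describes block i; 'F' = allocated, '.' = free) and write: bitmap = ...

after create(a) → a:[0]  free=[F...........]
after unlink(a) →   free=[............]
after create(a) → a:[0]  free=[F...........]
after unlink(a) →   free=[............]
after create(a) → a:[0]  free=[F...........]
after append(a, 3) → a:[0, 1, 2, 3]  free=[FFFF........]
after truncate(a, 3) → a:[0, 1, 2]  free=[FFF.........]
after truncate(a, 1) → a:[0]  free=[F...........]
after unlink(a) →   free=[............]
after create(a) → a:[0]  free=[F...........]
after unlink(a) →   free=[............]

bitmap = ............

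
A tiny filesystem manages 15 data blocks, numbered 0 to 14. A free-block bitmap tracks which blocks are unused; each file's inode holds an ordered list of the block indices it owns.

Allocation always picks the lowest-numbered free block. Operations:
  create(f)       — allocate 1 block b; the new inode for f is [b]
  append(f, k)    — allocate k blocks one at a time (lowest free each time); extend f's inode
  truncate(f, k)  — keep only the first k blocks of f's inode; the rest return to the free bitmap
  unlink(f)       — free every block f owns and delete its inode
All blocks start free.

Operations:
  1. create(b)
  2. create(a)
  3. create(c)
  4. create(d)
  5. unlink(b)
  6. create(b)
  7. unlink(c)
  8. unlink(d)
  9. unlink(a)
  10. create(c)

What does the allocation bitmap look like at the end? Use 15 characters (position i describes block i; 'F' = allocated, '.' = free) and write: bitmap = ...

[1] create(b) — b=0 (map F..............)
[2] create(a) — a=1 b=0 (map FF.............)
[3] create(c) — a=1 b=0 c=2 (map FFF............)
[4] create(d) — a=1 b=0 c=2 d=3 (map FFFF...........)
[5] unlink(b) — a=1 c=2 d=3 (map .FFF...........)
[6] create(b) — a=1 b=0 c=2 d=3 (map FFFF...........)
[7] unlink(c) — a=1 b=0 d=3 (map FF.F...........)
[8] unlink(d) — a=1 b=0 (map FF.............)
[9] unlink(a) — b=0 (map F..............)
[10] create(c) — b=0 c=1 (map FF.............)

bitmap = FF.............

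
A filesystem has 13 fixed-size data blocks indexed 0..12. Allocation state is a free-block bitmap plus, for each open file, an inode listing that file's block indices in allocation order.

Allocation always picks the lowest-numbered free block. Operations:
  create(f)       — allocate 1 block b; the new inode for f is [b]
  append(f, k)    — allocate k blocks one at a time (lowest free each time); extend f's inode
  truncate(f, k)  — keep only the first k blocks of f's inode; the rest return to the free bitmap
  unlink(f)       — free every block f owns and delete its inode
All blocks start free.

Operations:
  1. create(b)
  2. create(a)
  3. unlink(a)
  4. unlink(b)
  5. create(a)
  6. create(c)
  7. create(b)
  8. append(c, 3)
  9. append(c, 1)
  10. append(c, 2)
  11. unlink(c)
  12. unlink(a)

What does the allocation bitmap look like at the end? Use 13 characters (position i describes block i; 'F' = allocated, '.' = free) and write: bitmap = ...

bitmap = ..F..........

[1] create(b) — b=0 (map F............)
[2] create(a) — a=1 b=0 (map FF...........)
[3] unlink(a) — b=0 (map F............)
[4] unlink(b) —  (map .............)
[5] create(a) — a=0 (map F............)
[6] create(c) — a=0 c=1 (map FF...........)
[7] create(b) — a=0 b=2 c=1 (map FFF..........)
[8] append(c, 3) — a=0 b=2 c=1,3,4,5 (map FFFFFF.......)
[9] append(c, 1) — a=0 b=2 c=1,3,4,5,6 (map FFFFFFF......)
[10] append(c, 2) — a=0 b=2 c=1,3,4,5,6,7,8 (map FFFFFFFFF....)
[11] unlink(c) — a=0 b=2 (map F.F..........)
[12] unlink(a) — b=2 (map ..F..........)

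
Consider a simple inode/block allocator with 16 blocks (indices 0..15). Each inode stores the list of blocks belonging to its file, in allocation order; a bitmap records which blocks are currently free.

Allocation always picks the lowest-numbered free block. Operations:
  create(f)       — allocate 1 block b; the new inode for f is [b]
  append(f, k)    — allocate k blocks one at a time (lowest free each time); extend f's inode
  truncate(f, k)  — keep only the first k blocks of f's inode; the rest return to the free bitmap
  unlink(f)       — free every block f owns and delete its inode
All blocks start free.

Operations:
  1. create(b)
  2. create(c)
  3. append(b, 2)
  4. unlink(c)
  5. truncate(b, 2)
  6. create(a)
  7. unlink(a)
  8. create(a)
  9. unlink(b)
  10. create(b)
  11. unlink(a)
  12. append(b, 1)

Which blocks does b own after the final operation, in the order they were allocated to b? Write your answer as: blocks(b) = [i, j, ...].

create(b): bitmap=F............... | b=[0]
create(c): bitmap=FF.............. | b=[0] c=[1]
append(b, 2): bitmap=FFFF............ | b=[0, 2, 3] c=[1]
unlink(c): bitmap=F.FF............ | b=[0, 2, 3]
truncate(b, 2): bitmap=F.F............. | b=[0, 2]
create(a): bitmap=FFF............. | a=[1] b=[0, 2]
unlink(a): bitmap=F.F............. | b=[0, 2]
create(a): bitmap=FFF............. | a=[1] b=[0, 2]
unlink(b): bitmap=.F.............. | a=[1]
create(b): bitmap=FF.............. | a=[1] b=[0]
unlink(a): bitmap=F............... | b=[0]
append(b, 1): bitmap=FF.............. | b=[0, 1]

blocks(b) = [0, 1]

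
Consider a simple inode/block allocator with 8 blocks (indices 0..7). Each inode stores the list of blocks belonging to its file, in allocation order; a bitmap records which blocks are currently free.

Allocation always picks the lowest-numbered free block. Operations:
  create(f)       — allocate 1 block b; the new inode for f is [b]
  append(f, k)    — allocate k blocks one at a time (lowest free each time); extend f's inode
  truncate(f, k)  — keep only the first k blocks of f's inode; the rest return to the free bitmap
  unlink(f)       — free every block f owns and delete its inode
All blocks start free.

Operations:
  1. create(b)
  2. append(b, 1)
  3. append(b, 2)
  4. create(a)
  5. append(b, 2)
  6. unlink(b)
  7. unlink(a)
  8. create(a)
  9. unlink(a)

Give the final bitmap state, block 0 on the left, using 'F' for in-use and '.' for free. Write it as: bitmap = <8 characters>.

bitmap = ........

create(b): bitmap=F....... | b=[0]
append(b, 1): bitmap=FF...... | b=[0, 1]
append(b, 2): bitmap=FFFF.... | b=[0, 1, 2, 3]
create(a): bitmap=FFFFF... | a=[4] b=[0, 1, 2, 3]
append(b, 2): bitmap=FFFFFFF. | a=[4] b=[0, 1, 2, 3, 5, 6]
unlink(b): bitmap=....F... | a=[4]
unlink(a): bitmap=........ | 
create(a): bitmap=F....... | a=[0]
unlink(a): bitmap=........ | 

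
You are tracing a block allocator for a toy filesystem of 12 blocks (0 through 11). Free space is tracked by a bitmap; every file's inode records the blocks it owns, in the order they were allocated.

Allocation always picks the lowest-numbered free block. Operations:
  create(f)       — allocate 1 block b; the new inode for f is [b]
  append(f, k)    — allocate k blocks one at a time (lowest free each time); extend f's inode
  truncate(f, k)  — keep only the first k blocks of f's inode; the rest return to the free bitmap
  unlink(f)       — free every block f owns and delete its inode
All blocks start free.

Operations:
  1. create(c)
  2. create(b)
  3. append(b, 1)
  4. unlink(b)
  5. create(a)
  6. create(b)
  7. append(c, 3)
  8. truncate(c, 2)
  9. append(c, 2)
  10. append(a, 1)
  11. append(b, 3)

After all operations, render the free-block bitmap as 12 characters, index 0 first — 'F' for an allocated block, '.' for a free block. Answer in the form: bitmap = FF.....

  1. create(c)  ⇒  F...........  {c→[0]}
  2. create(b)  ⇒  FF..........  {b→[1]; c→[0]}
  3. append(b, 1)  ⇒  FFF.........  {b→[1, 2]; c→[0]}
  4. unlink(b)  ⇒  F...........  {c→[0]}
  5. create(a)  ⇒  FF..........  {a→[1]; c→[0]}
  6. create(b)  ⇒  FFF.........  {a→[1]; b→[2]; c→[0]}
  7. append(c, 3)  ⇒  FFFFFF......  {a→[1]; b→[2]; c→[0, 3, 4, 5]}
  8. truncate(c, 2)  ⇒  FFFF........  {a→[1]; b→[2]; c→[0, 3]}
  9. append(c, 2)  ⇒  FFFFFF......  {a→[1]; b→[2]; c→[0, 3, 4, 5]}
  10. append(a, 1)  ⇒  FFFFFFF.....  {a→[1, 6]; b→[2]; c→[0, 3, 4, 5]}
  11. append(b, 3)  ⇒  FFFFFFFFFF..  {a→[1, 6]; b→[2, 7, 8, 9]; c→[0, 3, 4, 5]}

bitmap = FFFFFFFFFF..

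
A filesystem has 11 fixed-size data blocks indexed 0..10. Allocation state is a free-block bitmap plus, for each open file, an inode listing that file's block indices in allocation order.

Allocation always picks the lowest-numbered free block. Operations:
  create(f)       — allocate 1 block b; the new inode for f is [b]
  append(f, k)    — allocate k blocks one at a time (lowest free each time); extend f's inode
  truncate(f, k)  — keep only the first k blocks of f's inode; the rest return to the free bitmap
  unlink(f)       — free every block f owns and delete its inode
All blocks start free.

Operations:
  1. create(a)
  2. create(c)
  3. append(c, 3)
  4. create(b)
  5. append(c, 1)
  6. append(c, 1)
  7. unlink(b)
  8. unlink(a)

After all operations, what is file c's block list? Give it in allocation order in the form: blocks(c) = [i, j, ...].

blocks(c) = [1, 2, 3, 4, 6, 7]

create(a): bitmap=F.......... | a=[0]
create(c): bitmap=FF......... | a=[0] c=[1]
append(c, 3): bitmap=FFFFF...... | a=[0] c=[1, 2, 3, 4]
create(b): bitmap=FFFFFF..... | a=[0] b=[5] c=[1, 2, 3, 4]
append(c, 1): bitmap=FFFFFFF.... | a=[0] b=[5] c=[1, 2, 3, 4, 6]
append(c, 1): bitmap=FFFFFFFF... | a=[0] b=[5] c=[1, 2, 3, 4, 6, 7]
unlink(b): bitmap=FFFFF.FF... | a=[0] c=[1, 2, 3, 4, 6, 7]
unlink(a): bitmap=.FFFF.FF... | c=[1, 2, 3, 4, 6, 7]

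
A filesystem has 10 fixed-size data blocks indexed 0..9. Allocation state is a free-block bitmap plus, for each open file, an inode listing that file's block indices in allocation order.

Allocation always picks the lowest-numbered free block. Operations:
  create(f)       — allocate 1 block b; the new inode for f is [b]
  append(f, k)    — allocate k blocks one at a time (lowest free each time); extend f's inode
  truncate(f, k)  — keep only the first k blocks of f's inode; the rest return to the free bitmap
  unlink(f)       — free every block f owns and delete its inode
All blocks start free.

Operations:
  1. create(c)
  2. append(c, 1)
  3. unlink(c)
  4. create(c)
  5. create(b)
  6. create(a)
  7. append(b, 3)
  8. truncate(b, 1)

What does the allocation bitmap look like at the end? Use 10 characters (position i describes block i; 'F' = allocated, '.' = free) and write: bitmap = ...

create(c): bitmap=F......... | c=[0]
append(c, 1): bitmap=FF........ | c=[0, 1]
unlink(c): bitmap=.......... | 
create(c): bitmap=F......... | c=[0]
create(b): bitmap=FF........ | b=[1] c=[0]
create(a): bitmap=FFF....... | a=[2] b=[1] c=[0]
append(b, 3): bitmap=FFFFFF.... | a=[2] b=[1, 3, 4, 5] c=[0]
truncate(b, 1): bitmap=FFF....... | a=[2] b=[1] c=[0]

bitmap = FFF.......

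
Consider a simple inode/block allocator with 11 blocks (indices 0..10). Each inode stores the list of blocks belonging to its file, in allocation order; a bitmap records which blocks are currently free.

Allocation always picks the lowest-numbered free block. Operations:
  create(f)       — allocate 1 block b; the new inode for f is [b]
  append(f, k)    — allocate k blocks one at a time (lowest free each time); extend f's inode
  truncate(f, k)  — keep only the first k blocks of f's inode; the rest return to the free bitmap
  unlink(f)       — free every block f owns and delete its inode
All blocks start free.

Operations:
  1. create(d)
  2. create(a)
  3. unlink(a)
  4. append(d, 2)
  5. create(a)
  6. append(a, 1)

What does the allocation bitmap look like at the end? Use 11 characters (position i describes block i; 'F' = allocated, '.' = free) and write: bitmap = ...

create(d): bitmap=F.......... | d=[0]
create(a): bitmap=FF......... | a=[1] d=[0]
unlink(a): bitmap=F.......... | d=[0]
append(d, 2): bitmap=FFF........ | d=[0, 1, 2]
create(a): bitmap=FFFF....... | a=[3] d=[0, 1, 2]
append(a, 1): bitmap=FFFFF...... | a=[3, 4] d=[0, 1, 2]

bitmap = FFFFF......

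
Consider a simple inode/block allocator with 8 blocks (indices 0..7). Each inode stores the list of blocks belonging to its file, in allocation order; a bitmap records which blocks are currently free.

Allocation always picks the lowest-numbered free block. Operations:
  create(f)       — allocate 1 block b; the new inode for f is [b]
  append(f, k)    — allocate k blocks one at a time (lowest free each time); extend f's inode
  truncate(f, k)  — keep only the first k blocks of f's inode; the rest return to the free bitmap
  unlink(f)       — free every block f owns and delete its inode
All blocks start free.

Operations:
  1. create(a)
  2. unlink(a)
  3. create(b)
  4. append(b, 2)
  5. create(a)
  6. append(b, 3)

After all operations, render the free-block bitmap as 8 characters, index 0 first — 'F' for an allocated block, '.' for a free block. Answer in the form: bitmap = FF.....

bitmap = FFFFFFF.

[1] create(a) — a=0 (map F.......)
[2] unlink(a) —  (map ........)
[3] create(b) — b=0 (map F.......)
[4] append(b, 2) — b=0,1,2 (map FFF.....)
[5] create(a) — a=3 b=0,1,2 (map FFFF....)
[6] append(b, 3) — a=3 b=0,1,2,4,5,6 (map FFFFFFF.)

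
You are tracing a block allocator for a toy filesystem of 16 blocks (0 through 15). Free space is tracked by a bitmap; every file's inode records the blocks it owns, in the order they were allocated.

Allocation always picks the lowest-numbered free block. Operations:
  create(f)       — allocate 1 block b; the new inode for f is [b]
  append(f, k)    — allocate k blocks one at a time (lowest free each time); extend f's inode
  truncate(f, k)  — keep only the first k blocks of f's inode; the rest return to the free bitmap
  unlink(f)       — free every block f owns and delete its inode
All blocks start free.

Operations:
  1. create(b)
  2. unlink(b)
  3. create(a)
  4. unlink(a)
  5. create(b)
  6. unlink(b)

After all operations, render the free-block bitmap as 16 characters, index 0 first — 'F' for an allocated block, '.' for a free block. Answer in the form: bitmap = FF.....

create(b): bitmap=F............... | b=[0]
unlink(b): bitmap=................ | 
create(a): bitmap=F............... | a=[0]
unlink(a): bitmap=................ | 
create(b): bitmap=F............... | b=[0]
unlink(b): bitmap=................ | 

bitmap = ................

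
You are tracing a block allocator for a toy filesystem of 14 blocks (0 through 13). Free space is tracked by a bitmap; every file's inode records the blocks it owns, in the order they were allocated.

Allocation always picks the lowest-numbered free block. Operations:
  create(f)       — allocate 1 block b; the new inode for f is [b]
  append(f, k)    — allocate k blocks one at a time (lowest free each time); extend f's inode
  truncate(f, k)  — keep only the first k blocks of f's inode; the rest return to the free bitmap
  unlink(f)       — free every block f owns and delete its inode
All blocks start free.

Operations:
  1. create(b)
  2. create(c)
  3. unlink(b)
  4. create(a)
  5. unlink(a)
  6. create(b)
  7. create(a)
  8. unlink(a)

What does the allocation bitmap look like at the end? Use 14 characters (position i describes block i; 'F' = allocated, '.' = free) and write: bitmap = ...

  1. create(b)  ⇒  F.............  {b→[0]}
  2. create(c)  ⇒  FF............  {b→[0]; c→[1]}
  3. unlink(b)  ⇒  .F............  {c→[1]}
  4. create(a)  ⇒  FF............  {a→[0]; c→[1]}
  5. unlink(a)  ⇒  .F............  {c→[1]}
  6. create(b)  ⇒  FF............  {b→[0]; c→[1]}
  7. create(a)  ⇒  FFF...........  {a→[2]; b→[0]; c→[1]}
  8. unlink(a)  ⇒  FF............  {b→[0]; c→[1]}

bitmap = FF............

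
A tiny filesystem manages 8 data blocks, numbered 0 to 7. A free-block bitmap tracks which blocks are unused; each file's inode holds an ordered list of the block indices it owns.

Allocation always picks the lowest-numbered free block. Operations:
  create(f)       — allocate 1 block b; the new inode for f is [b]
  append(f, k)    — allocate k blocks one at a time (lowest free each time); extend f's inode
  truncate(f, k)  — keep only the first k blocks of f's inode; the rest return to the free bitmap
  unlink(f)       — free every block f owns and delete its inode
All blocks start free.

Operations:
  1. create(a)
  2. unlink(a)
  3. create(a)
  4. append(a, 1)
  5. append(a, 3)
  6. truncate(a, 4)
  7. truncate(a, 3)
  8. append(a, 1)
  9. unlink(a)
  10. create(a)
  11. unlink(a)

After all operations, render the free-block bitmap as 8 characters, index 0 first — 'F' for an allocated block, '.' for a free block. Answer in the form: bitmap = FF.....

[1] create(a) — a=0 (map F.......)
[2] unlink(a) —  (map ........)
[3] create(a) — a=0 (map F.......)
[4] append(a, 1) — a=0,1 (map FF......)
[5] append(a, 3) — a=0,1,2,3,4 (map FFFFF...)
[6] truncate(a, 4) — a=0,1,2,3 (map FFFF....)
[7] truncate(a, 3) — a=0,1,2 (map FFF.....)
[8] append(a, 1) — a=0,1,2,3 (map FFFF....)
[9] unlink(a) —  (map ........)
[10] create(a) — a=0 (map F.......)
[11] unlink(a) —  (map ........)

bitmap = ........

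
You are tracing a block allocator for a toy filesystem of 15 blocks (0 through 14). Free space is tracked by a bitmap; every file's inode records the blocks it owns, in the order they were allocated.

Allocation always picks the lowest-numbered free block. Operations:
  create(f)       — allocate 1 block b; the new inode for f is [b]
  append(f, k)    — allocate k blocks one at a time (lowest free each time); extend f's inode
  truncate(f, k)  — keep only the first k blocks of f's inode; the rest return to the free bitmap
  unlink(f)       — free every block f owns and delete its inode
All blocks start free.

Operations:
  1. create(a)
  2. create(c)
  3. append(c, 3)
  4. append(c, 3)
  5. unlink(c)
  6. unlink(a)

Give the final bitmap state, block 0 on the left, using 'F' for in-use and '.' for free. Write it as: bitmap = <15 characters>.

bitmap = ...............

[1] create(a) — a=0 (map F..............)
[2] create(c) — a=0 c=1 (map FF.............)
[3] append(c, 3) — a=0 c=1,2,3,4 (map FFFFF..........)
[4] append(c, 3) — a=0 c=1,2,3,4,5,6,7 (map FFFFFFFF.......)
[5] unlink(c) — a=0 (map F..............)
[6] unlink(a) —  (map ...............)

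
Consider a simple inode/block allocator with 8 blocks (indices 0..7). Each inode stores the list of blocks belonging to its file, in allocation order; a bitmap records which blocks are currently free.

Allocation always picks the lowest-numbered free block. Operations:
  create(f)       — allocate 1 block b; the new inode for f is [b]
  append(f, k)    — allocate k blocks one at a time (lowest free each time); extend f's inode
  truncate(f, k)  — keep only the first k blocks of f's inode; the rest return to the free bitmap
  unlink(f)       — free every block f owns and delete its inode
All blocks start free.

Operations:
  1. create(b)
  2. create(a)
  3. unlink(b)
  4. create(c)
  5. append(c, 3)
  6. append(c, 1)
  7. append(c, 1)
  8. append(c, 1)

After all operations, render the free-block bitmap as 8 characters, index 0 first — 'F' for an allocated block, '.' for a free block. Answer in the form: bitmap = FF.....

bitmap = FFFFFFFF

create(b): bitmap=F....... | b=[0]
create(a): bitmap=FF...... | a=[1] b=[0]
unlink(b): bitmap=.F...... | a=[1]
create(c): bitmap=FF...... | a=[1] c=[0]
append(c, 3): bitmap=FFFFF... | a=[1] c=[0, 2, 3, 4]
append(c, 1): bitmap=FFFFFF.. | a=[1] c=[0, 2, 3, 4, 5]
append(c, 1): bitmap=FFFFFFF. | a=[1] c=[0, 2, 3, 4, 5, 6]
append(c, 1): bitmap=FFFFFFFF | a=[1] c=[0, 2, 3, 4, 5, 6, 7]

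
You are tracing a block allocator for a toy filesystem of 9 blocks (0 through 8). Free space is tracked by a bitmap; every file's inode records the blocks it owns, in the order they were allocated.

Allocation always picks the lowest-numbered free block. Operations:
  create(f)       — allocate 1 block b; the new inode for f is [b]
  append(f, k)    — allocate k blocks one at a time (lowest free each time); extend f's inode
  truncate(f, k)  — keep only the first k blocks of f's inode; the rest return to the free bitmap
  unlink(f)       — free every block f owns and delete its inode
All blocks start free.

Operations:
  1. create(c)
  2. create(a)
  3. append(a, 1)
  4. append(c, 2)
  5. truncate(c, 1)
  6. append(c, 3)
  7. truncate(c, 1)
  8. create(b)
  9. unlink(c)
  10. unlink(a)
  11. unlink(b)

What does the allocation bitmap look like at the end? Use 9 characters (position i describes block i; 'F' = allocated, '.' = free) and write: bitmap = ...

bitmap = .........

create(c): bitmap=F........ | c=[0]
create(a): bitmap=FF....... | a=[1] c=[0]
append(a, 1): bitmap=FFF...... | a=[1, 2] c=[0]
append(c, 2): bitmap=FFFFF.... | a=[1, 2] c=[0, 3, 4]
truncate(c, 1): bitmap=FFF...... | a=[1, 2] c=[0]
append(c, 3): bitmap=FFFFFF... | a=[1, 2] c=[0, 3, 4, 5]
truncate(c, 1): bitmap=FFF...... | a=[1, 2] c=[0]
create(b): bitmap=FFFF..... | a=[1, 2] b=[3] c=[0]
unlink(c): bitmap=.FFF..... | a=[1, 2] b=[3]
unlink(a): bitmap=...F..... | b=[3]
unlink(b): bitmap=......... | 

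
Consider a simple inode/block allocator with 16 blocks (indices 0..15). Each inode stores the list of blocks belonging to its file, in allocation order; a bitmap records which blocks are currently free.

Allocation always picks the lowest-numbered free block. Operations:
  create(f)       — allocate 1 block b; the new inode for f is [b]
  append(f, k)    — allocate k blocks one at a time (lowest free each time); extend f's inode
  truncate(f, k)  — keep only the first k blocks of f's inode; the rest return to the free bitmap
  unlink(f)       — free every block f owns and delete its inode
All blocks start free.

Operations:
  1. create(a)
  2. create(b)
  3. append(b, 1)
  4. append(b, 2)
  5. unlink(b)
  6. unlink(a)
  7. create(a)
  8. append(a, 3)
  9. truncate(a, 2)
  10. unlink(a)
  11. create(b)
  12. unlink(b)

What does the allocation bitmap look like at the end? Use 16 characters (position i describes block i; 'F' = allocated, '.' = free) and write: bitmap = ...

[1] create(a) — a=0 (map F...............)
[2] create(b) — a=0 b=1 (map FF..............)
[3] append(b, 1) — a=0 b=1,2 (map FFF.............)
[4] append(b, 2) — a=0 b=1,2,3,4 (map FFFFF...........)
[5] unlink(b) — a=0 (map F...............)
[6] unlink(a) —  (map ................)
[7] create(a) — a=0 (map F...............)
[8] append(a, 3) — a=0,1,2,3 (map FFFF............)
[9] truncate(a, 2) — a=0,1 (map FF..............)
[10] unlink(a) —  (map ................)
[11] create(b) — b=0 (map F...............)
[12] unlink(b) —  (map ................)

bitmap = ................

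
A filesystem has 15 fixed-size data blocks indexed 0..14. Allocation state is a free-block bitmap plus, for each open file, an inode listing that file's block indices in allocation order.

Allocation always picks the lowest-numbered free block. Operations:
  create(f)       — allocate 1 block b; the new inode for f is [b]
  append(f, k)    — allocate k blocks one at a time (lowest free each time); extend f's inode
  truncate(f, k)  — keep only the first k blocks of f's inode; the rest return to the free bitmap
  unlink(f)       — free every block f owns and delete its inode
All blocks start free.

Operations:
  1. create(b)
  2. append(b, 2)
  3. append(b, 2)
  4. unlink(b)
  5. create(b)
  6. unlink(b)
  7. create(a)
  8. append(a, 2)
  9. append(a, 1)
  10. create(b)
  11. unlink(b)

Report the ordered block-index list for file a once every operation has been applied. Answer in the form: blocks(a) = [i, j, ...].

blocks(a) = [0, 1, 2, 3]

create(b): bitmap=F.............. | b=[0]
append(b, 2): bitmap=FFF............ | b=[0, 1, 2]
append(b, 2): bitmap=FFFFF.......... | b=[0, 1, 2, 3, 4]
unlink(b): bitmap=............... | 
create(b): bitmap=F.............. | b=[0]
unlink(b): bitmap=............... | 
create(a): bitmap=F.............. | a=[0]
append(a, 2): bitmap=FFF............ | a=[0, 1, 2]
append(a, 1): bitmap=FFFF........... | a=[0, 1, 2, 3]
create(b): bitmap=FFFFF.......... | a=[0, 1, 2, 3] b=[4]
unlink(b): bitmap=FFFF........... | a=[0, 1, 2, 3]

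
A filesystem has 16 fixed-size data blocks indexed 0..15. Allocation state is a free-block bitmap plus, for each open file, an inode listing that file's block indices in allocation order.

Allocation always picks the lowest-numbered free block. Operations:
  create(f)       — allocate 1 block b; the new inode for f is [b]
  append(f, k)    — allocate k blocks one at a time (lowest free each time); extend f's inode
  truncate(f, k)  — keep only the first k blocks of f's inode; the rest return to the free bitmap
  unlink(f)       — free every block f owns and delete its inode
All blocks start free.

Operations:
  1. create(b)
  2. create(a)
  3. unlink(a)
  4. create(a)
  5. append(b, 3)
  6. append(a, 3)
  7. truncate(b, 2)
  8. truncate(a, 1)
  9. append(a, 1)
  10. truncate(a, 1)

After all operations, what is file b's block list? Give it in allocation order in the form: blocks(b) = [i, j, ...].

  1. create(b)  ⇒  F...............  {b→[0]}
  2. create(a)  ⇒  FF..............  {a→[1]; b→[0]}
  3. unlink(a)  ⇒  F...............  {b→[0]}
  4. create(a)  ⇒  FF..............  {a→[1]; b→[0]}
  5. append(b, 3)  ⇒  FFFFF...........  {a→[1]; b→[0, 2, 3, 4]}
  6. append(a, 3)  ⇒  FFFFFFFF........  {a→[1, 5, 6, 7]; b→[0, 2, 3, 4]}
  7. truncate(b, 2)  ⇒  FFF..FFF........  {a→[1, 5, 6, 7]; b→[0, 2]}
  8. truncate(a, 1)  ⇒  FFF.............  {a→[1]; b→[0, 2]}
  9. append(a, 1)  ⇒  FFFF............  {a→[1, 3]; b→[0, 2]}
  10. truncate(a, 1)  ⇒  FFF.............  {a→[1]; b→[0, 2]}

blocks(b) = [0, 2]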